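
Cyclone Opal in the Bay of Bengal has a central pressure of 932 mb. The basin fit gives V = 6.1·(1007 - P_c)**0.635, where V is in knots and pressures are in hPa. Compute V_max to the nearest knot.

ΔP = 1007 − 932 = 75 mb.
75^0.635 ≈ 15.512.
V ≈ 6.1 × 15.512 ≈ 94.6 kt.

95 kt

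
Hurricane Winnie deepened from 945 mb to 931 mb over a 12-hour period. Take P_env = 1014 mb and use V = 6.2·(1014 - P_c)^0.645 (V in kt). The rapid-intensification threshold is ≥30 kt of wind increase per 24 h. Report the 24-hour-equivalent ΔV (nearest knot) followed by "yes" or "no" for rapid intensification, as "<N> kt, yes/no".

V₁: ΔP = 69, V ≈ 6.2 × 69^0.645 ≈ 95.16 kt.
V₂: ΔP = 83, V ≈ 6.2 × 83^0.645 ≈ 107.20 kt.
ΔV over 12 h = 12.04 kt → 24 h equivalent = 12.04 × 24/12 ≈ 24.08 kt.
24 kt < 30 kt ⇒ not rapid intensification.

24 kt, no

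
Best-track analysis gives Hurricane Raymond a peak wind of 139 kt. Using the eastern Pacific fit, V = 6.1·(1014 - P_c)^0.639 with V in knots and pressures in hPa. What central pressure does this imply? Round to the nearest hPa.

881 hPa

ΔP = (V / 6.1)^(1/0.639) = (139/6.1)^1.565.
139/6.1 = 22.787; 22.787^1.565 ≈ 133.26 hPa.
P_c = 1014 − 133.26 = 880.74 ≈ 881 hPa.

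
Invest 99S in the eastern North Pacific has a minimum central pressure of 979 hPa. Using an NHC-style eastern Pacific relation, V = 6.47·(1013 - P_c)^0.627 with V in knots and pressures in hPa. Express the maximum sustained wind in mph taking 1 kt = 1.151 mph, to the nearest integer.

68 mph

ΔP = 1013 − 979 = 34 hPa.
V ≈ 6.47 × 34^0.627 = 6.47 × 9.125 ≈ 59.039 kt.
59.039 × 1.151 ≈ 67.95 mph → 68 mph.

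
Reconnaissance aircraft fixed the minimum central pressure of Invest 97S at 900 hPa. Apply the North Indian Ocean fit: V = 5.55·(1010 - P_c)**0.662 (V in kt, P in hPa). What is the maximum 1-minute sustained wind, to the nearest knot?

ΔP = 1010 − 900 = 110 hPa.
110^0.662 ≈ 22.460.
V ≈ 5.55 × 22.460 ≈ 124.7 kt.

125 kt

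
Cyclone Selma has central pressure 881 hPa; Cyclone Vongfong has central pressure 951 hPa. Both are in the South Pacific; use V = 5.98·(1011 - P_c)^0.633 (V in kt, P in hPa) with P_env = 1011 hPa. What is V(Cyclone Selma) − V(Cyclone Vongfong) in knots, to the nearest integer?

50 kt

Cyclone Selma: ΔP = 130; V ≈ 5.98 × 130^0.633 ≈ 130.26 kt.
Cyclone Vongfong: ΔP = 60; V ≈ 5.98 × 60^0.633 ≈ 79.85 kt.
Difference ≈ 130.26 − 79.85 = 50.41 → 50 kt.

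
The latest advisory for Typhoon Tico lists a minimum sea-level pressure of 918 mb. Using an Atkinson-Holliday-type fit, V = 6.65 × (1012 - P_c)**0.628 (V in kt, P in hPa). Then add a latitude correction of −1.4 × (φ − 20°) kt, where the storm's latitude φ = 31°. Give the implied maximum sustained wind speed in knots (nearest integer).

100 kt

ΔP = 1012 − 918 = 94 mb.
94^0.628 ≈ 17.343.
V ≈ 6.65 × 17.343 ≈ 115.3 kt.
Latitude correction: −1.4 × (31 − 20) = -15.4 kt.
Corrected V ≈ 99.9 kt → 100 kt.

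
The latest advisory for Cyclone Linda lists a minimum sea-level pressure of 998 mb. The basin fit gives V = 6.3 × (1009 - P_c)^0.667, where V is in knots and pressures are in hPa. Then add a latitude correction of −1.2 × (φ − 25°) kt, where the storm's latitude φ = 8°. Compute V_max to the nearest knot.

ΔP = 1009 − 998 = 11 mb.
11^0.667 ≈ 4.950.
V ≈ 6.3 × 4.950 ≈ 31.2 kt.
Latitude correction: −1.2 × (8 − 25) = 20.4 kt.
Corrected V ≈ 51.6 kt → 52 kt.

52 kt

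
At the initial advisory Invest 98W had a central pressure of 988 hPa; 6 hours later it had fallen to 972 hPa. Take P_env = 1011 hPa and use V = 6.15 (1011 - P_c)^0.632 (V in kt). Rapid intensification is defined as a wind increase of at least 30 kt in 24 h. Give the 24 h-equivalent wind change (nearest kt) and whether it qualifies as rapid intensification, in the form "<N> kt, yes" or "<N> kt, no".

V₁: ΔP = 23, V ≈ 6.15 × 23^0.632 ≈ 44.62 kt.
V₂: ΔP = 39, V ≈ 6.15 × 39^0.632 ≈ 62.29 kt.
ΔV over 6 h = 17.67 kt → 24 h equivalent = 17.67 × 24/6 ≈ 70.68 kt.
71 kt ≥ 30 kt ⇒ rapid intensification.

71 kt, yes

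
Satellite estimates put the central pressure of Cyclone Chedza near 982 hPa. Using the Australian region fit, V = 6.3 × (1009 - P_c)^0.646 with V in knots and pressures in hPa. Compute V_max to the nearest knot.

ΔP = 1009 − 982 = 27 hPa.
27^0.646 ≈ 8.407.
V ≈ 6.3 × 8.407 ≈ 53.0 kt.

53 kt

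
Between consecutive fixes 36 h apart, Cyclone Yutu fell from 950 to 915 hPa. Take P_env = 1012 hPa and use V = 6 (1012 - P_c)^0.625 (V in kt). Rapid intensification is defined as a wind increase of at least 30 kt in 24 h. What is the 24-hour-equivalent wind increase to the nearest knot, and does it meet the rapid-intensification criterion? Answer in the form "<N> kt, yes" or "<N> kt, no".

17 kt, no

V₁: ΔP = 62, V ≈ 6 × 62^0.625 ≈ 79.14 kt.
V₂: ΔP = 97, V ≈ 6 × 97^0.625 ≈ 104.68 kt.
ΔV over 36 h = 25.54 kt → 24 h equivalent = 25.54 × 24/36 ≈ 17.03 kt.
17 kt < 30 kt ⇒ not rapid intensification.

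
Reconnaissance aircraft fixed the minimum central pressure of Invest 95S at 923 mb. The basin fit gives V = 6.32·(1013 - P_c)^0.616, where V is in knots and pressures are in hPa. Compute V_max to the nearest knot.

ΔP = 1013 − 923 = 90 mb.
90^0.616 ≈ 15.989.
V ≈ 6.32 × 15.989 ≈ 101.0 kt.

101 kt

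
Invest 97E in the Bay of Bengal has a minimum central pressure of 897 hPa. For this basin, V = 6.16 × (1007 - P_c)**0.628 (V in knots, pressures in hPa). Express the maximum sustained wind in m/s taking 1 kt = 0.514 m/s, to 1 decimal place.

60.6 m/s

ΔP = 1007 − 897 = 110 hPa.
V ≈ 6.16 × 110^0.628 = 6.16 × 19.142 ≈ 117.917 kt.
117.917 × 0.514 ≈ 60.61 m/s → 60.6 m/s.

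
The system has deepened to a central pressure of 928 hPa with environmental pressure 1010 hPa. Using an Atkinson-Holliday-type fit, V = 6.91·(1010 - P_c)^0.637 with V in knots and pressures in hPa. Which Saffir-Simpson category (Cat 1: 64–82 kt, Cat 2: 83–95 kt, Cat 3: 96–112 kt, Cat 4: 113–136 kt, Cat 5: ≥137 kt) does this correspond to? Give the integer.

ΔP = 1010 − 928 = 82 hPa.
V ≈ 6.91 × 82^0.637 = 6.91 × 16.56 ≈ 114 kt.
114 kt falls in the Category 4 band.

4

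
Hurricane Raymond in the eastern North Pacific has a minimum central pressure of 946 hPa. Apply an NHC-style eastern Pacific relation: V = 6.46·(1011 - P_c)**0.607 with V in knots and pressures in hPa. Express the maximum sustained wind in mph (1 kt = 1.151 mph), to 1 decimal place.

93.7 mph

ΔP = 1011 − 946 = 65 hPa.
V ≈ 6.46 × 65^0.607 = 6.46 × 12.602 ≈ 81.409 kt.
81.409 × 1.151 ≈ 93.70 mph → 93.7 mph.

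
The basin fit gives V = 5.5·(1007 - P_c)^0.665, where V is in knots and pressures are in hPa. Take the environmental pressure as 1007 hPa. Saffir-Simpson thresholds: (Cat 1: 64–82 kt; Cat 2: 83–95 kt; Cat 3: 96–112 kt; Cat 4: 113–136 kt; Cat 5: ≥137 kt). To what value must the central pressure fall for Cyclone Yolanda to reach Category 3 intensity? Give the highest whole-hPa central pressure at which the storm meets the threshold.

933 hPa

Category 3 begins at V = 96 kt.
Required ΔP = (96/5.5)^(1/0.665) = 17.455^1.504 ≈ 73.71 hPa.
P_c ≤ 1007 − 73.71 = 933.29, so the highest integer P_c is 933 hPa.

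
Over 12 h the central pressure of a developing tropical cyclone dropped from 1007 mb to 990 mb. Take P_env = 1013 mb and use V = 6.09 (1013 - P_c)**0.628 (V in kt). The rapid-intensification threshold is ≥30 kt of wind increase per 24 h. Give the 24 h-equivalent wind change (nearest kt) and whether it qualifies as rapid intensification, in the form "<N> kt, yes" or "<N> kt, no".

V₁: ΔP = 6, V ≈ 6.09 × 6^0.628 ≈ 18.76 kt.
V₂: ΔP = 23, V ≈ 6.09 × 23^0.628 ≈ 43.63 kt.
ΔV over 12 h = 24.87 kt → 24 h equivalent = 24.87 × 24/12 ≈ 49.74 kt.
50 kt ≥ 30 kt ⇒ rapid intensification.

50 kt, yes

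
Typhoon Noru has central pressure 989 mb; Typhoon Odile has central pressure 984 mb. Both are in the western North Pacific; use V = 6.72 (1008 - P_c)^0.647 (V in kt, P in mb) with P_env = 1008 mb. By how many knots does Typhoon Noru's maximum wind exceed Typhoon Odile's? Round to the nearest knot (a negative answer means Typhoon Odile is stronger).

-7 kt

Typhoon Noru: ΔP = 19; V ≈ 6.72 × 19^0.647 ≈ 45.16 kt.
Typhoon Odile: ΔP = 24; V ≈ 6.72 × 24^0.647 ≈ 52.52 kt.
Difference ≈ 45.16 − 52.52 = -7.36 → -7 kt.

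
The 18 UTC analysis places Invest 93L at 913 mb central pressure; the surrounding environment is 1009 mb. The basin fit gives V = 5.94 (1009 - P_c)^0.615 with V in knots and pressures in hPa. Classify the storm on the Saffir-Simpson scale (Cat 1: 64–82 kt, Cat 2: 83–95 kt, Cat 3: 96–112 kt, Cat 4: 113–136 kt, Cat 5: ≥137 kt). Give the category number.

ΔP = 1009 − 913 = 96 mb.
V ≈ 5.94 × 96^0.615 = 5.94 × 16.56 ≈ 98 kt.
98 kt falls in the Category 3 band.

3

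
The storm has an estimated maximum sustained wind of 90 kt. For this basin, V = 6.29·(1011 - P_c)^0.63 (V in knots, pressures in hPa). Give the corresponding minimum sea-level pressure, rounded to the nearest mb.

943 mb

ΔP = (V / 6.29)^(1/0.63) = (90/6.29)^1.587.
90/6.29 = 14.308; 14.308^1.587 ≈ 68.28 mb.
P_c = 1011 − 68.28 = 942.72 ≈ 943 mb.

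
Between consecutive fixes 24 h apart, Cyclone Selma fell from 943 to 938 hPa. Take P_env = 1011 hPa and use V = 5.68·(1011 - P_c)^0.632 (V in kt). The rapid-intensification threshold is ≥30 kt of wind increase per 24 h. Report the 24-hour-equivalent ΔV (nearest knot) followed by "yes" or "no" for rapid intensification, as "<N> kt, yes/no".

4 kt, no

V₁: ΔP = 68, V ≈ 5.68 × 68^0.632 ≈ 81.75 kt.
V₂: ΔP = 73, V ≈ 5.68 × 73^0.632 ≈ 85.50 kt.
ΔV over 24 h = 3.75 kt → 24 h equivalent = 3.75 × 24/24 ≈ 3.75 kt.
4 kt < 30 kt ⇒ not rapid intensification.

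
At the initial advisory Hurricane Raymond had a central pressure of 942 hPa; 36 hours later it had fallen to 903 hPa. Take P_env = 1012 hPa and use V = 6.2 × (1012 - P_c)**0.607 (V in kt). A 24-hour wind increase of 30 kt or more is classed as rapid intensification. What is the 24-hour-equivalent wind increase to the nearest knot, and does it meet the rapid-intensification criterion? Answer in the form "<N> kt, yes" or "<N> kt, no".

V₁: ΔP = 70, V ≈ 6.2 × 70^0.607 ≈ 81.73 kt.
V₂: ΔP = 109, V ≈ 6.2 × 109^0.607 ≈ 106.93 kt.
ΔV over 36 h = 25.20 kt → 24 h equivalent = 25.20 × 24/36 ≈ 16.80 kt.
17 kt < 30 kt ⇒ not rapid intensification.

17 kt, no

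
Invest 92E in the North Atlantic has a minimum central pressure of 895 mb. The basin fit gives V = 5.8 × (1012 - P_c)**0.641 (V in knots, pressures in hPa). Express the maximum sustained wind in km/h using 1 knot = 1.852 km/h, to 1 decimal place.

ΔP = 1012 − 895 = 117 mb.
V ≈ 5.8 × 117^0.641 = 5.8 × 21.169 ≈ 122.782 kt.
122.782 × 1.852 ≈ 227.39 km/h → 227.4 km/h.

227.4 km/h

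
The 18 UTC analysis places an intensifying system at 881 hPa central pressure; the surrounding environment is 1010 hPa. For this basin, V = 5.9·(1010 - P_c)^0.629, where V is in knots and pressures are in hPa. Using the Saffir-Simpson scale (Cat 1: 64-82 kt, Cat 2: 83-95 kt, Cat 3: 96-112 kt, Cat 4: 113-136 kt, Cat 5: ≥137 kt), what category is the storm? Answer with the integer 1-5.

4

ΔP = 1010 − 881 = 129 hPa.
V ≈ 5.9 × 129^0.629 = 5.9 × 21.26 ≈ 125 kt.
125 kt falls in the Category 4 band.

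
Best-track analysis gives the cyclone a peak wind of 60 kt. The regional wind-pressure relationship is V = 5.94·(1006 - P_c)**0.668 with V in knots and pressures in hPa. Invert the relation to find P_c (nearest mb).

ΔP = (V / 5.94)^(1/0.668) = (60/5.94)^1.497.
60/5.94 = 10.101; 10.101^1.497 ≈ 31.88 mb.
P_c = 1006 − 31.88 = 974.12 ≈ 974 mb.

974 mb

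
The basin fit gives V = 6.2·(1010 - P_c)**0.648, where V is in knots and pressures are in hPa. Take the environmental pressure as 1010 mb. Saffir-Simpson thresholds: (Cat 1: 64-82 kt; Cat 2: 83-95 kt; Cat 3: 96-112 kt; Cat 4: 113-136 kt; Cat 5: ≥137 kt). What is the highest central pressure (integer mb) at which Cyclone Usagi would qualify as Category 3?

Category 3 begins at V = 96 kt.
Required ΔP = (96/6.2)^(1/0.648) = 15.484^1.543 ≈ 68.59 mb.
P_c ≤ 1010 − 68.59 = 941.41, so the highest integer P_c is 941 mb.

941 mb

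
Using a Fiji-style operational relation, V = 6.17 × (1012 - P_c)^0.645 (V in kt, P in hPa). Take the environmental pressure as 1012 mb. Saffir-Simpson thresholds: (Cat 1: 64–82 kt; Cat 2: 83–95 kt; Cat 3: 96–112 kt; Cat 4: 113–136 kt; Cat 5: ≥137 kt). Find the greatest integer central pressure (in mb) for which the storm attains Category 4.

921 mb

Category 4 begins at V = 113 kt.
Required ΔP = (113/6.17)^(1/0.645) = 18.314^1.550 ≈ 90.74 mb.
P_c ≤ 1012 − 90.74 = 921.26, so the highest integer P_c is 921 mb.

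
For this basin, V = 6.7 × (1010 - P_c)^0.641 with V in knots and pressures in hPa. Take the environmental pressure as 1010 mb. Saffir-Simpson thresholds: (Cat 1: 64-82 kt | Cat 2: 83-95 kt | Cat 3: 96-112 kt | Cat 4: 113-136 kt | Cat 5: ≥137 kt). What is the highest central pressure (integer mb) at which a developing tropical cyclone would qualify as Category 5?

Category 5 begins at V = 137 kt.
Required ΔP = (137/6.7)^(1/0.641) = 20.448^1.560 ≈ 110.84 mb.
P_c ≤ 1010 − 110.84 = 899.16, so the highest integer P_c is 899 mb.

899 mb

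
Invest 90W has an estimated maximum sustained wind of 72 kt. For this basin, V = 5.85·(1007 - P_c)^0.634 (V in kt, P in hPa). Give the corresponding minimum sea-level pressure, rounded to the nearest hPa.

ΔP = (V / 5.85)^(1/0.634) = (72/5.85)^1.577.
72/5.85 = 12.308; 12.308^1.577 ≈ 52.42 hPa.
P_c = 1007 − 52.42 = 954.58 ≈ 955 hPa.

955 hPa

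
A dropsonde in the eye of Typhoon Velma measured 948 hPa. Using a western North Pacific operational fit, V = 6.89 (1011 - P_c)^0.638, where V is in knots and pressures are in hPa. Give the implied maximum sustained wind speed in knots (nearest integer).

97 kt

ΔP = 1011 − 948 = 63 hPa.
63^0.638 ≈ 14.060.
V ≈ 6.89 × 14.060 ≈ 96.9 kt.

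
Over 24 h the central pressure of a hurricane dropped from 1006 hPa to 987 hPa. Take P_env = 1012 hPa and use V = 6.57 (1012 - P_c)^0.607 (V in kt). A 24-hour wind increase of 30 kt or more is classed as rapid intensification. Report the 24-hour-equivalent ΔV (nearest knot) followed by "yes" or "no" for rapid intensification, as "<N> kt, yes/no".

27 kt, no

V₁: ΔP = 6, V ≈ 6.57 × 6^0.607 ≈ 19.49 kt.
V₂: ΔP = 25, V ≈ 6.57 × 25^0.607 ≈ 46.36 kt.
ΔV over 24 h = 26.87 kt → 24 h equivalent = 26.87 × 24/24 ≈ 26.87 kt.
27 kt < 30 kt ⇒ not rapid intensification.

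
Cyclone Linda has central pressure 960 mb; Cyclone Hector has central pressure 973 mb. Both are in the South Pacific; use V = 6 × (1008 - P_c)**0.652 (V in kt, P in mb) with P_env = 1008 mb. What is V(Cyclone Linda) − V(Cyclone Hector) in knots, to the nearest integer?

Cyclone Linda: ΔP = 48; V ≈ 6 × 48^0.652 ≈ 74.87 kt.
Cyclone Hector: ΔP = 35; V ≈ 6 × 35^0.652 ≈ 60.94 kt.
Difference ≈ 74.87 − 60.94 = 13.93 → 14 kt.

14 kt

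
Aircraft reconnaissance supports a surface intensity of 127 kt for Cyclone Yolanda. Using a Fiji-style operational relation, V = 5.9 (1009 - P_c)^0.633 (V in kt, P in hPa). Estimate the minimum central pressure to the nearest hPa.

881 hPa

ΔP = (V / 5.9)^(1/0.633) = (127/5.9)^1.580.
127/5.9 = 21.525; 21.525^1.580 ≈ 127.58 hPa.
P_c = 1009 − 127.58 = 881.42 ≈ 881 hPa.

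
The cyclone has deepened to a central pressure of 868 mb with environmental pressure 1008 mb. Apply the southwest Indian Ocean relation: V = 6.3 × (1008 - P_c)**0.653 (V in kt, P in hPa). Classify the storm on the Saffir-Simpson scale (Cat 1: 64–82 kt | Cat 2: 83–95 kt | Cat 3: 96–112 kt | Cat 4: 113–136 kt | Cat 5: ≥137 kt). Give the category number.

ΔP = 1008 − 868 = 140 mb.
V ≈ 6.3 × 140^0.653 = 6.3 × 25.20 ≈ 159 kt.
159 kt falls in the Category 5 band.

5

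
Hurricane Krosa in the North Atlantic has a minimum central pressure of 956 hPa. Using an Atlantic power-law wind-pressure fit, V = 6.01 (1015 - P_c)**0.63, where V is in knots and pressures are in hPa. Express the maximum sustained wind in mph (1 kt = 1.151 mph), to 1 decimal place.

90.3 mph

ΔP = 1015 − 956 = 59 hPa.
V ≈ 6.01 × 59^0.63 = 6.01 × 13.051 ≈ 78.435 kt.
78.435 × 1.151 ≈ 90.28 mph → 90.3 mph.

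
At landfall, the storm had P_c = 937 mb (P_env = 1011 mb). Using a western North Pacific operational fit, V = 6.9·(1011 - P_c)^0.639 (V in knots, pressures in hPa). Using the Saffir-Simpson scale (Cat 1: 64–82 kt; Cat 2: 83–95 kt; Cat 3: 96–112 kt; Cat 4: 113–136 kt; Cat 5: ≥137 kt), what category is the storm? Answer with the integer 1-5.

3

ΔP = 1011 − 937 = 74 mb.
V ≈ 6.9 × 74^0.639 = 6.9 × 15.65 ≈ 108 kt.
108 kt falls in the Category 3 band.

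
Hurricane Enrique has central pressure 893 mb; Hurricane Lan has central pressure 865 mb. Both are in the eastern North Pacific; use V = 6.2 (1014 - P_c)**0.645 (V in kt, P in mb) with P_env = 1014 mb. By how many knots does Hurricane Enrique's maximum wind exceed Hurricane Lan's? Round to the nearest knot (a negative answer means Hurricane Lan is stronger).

-20 kt

Hurricane Enrique: ΔP = 121; V ≈ 6.2 × 121^0.645 ≈ 136.71 kt.
Hurricane Lan: ΔP = 149; V ≈ 6.2 × 149^0.645 ≈ 156.35 kt.
Difference ≈ 136.71 − 156.35 = -19.64 → -20 kt.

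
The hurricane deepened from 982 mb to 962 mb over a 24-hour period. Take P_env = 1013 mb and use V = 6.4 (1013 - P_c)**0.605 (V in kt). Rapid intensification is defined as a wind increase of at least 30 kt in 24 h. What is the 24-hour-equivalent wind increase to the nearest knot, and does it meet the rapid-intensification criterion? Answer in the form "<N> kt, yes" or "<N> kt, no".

18 kt, no

V₁: ΔP = 31, V ≈ 6.4 × 31^0.605 ≈ 51.10 kt.
V₂: ΔP = 51, V ≈ 6.4 × 51^0.605 ≈ 69.07 kt.
ΔV over 24 h = 17.97 kt → 24 h equivalent = 17.97 × 24/24 ≈ 17.97 kt.
18 kt < 30 kt ⇒ not rapid intensification.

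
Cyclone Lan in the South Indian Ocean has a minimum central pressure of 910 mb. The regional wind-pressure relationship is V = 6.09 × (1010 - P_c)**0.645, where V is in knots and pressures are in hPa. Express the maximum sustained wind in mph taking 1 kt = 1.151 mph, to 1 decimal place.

ΔP = 1010 − 910 = 100 mb.
V ≈ 6.09 × 100^0.645 = 6.09 × 19.498 ≈ 118.746 kt.
118.746 × 1.151 ≈ 136.68 mph → 136.7 mph.

136.7 mph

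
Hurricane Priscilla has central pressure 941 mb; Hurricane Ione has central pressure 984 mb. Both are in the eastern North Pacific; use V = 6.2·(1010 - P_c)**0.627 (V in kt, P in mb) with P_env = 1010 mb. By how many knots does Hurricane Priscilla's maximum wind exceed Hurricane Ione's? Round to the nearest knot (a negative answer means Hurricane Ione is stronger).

Hurricane Priscilla: ΔP = 69; V ≈ 6.2 × 69^0.627 ≈ 88.18 kt.
Hurricane Ione: ΔP = 26; V ≈ 6.2 × 26^0.627 ≈ 47.82 kt.
Difference ≈ 88.18 − 47.82 = 40.36 → 40 kt.

40 kt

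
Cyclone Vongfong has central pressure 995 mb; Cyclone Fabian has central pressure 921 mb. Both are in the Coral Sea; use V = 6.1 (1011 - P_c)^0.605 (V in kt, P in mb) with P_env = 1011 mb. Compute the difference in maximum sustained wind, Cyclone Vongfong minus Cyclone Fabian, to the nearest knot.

-60 kt

Cyclone Vongfong: ΔP = 16; V ≈ 6.1 × 16^0.605 ≈ 32.65 kt.
Cyclone Fabian: ΔP = 90; V ≈ 6.1 × 90^0.605 ≈ 92.82 kt.
Difference ≈ 32.65 − 92.82 = -60.17 → -60 kt.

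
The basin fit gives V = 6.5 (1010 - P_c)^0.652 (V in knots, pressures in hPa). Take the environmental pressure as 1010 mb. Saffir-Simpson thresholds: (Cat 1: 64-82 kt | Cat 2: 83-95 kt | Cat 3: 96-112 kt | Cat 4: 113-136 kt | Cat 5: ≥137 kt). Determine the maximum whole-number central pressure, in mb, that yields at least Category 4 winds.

930 mb

Category 4 begins at V = 113 kt.
Required ΔP = (113/6.5)^(1/0.652) = 17.385^1.534 ≈ 79.82 mb.
P_c ≤ 1010 − 79.82 = 930.18, so the highest integer P_c is 930 mb.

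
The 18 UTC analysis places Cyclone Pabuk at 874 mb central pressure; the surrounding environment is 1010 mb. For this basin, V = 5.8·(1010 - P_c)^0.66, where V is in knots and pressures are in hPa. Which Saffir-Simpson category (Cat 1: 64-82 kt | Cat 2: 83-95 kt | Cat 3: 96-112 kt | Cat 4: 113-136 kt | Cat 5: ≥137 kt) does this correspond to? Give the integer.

5

ΔP = 1010 − 874 = 136 mb.
V ≈ 5.8 × 136^0.66 = 5.8 × 25.59 ≈ 148 kt.
148 kt falls in the Category 5 band.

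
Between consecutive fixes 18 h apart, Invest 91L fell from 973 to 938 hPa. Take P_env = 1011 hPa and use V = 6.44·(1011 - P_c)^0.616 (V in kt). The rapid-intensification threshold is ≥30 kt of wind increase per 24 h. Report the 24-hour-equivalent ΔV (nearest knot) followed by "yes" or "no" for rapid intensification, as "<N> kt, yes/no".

V₁: ΔP = 38, V ≈ 6.44 × 38^0.616 ≈ 60.54 kt.
V₂: ΔP = 73, V ≈ 6.44 × 73^0.616 ≈ 90.51 kt.
ΔV over 18 h = 29.97 kt → 24 h equivalent = 29.97 × 24/18 ≈ 39.96 kt.
40 kt ≥ 30 kt ⇒ rapid intensification.

40 kt, yes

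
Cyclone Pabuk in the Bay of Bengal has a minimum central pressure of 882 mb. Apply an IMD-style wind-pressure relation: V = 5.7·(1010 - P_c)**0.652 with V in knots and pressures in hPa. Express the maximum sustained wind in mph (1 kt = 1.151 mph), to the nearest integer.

ΔP = 1010 − 882 = 128 mb.
V ≈ 5.7 × 128^0.652 = 5.7 × 23.654 ≈ 134.827 kt.
134.827 × 1.151 ≈ 155.19 mph → 155 mph.

155 mph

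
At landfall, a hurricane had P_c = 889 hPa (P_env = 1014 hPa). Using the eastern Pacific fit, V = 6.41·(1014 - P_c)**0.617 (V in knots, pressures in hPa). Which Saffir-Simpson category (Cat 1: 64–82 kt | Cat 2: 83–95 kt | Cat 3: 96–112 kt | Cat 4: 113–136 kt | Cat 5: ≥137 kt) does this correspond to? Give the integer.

ΔP = 1014 − 889 = 125 hPa.
V ≈ 6.41 × 125^0.617 = 6.41 × 19.67 ≈ 126 kt.
126 kt falls in the Category 4 band.

4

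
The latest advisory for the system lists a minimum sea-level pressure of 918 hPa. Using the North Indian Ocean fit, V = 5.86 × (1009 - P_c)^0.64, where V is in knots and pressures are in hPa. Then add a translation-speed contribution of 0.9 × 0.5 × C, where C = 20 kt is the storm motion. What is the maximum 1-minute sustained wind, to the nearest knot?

114 kt

ΔP = 1009 − 918 = 91 hPa.
91^0.64 ≈ 17.939.
V ≈ 5.86 × 17.939 ≈ 105.1 kt.
Translation term: 0.9 × 0.5 × 20 = 9 kt.
Corrected V ≈ 114.1 kt → 114 kt.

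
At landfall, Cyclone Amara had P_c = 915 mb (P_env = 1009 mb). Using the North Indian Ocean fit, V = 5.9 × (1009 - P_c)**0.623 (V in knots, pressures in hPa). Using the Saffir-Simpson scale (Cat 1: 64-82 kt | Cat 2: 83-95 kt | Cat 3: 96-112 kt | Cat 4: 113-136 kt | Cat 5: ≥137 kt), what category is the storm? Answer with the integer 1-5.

3

ΔP = 1009 − 915 = 94 mb.
V ≈ 5.9 × 94^0.623 = 5.9 × 16.95 ≈ 100 kt.
100 kt falls in the Category 3 band.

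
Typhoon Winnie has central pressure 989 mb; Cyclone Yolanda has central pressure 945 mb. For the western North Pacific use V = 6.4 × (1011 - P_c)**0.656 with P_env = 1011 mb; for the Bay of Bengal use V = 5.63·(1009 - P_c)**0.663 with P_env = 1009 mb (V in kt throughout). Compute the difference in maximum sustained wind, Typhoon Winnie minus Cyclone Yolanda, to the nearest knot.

-40 kt

Typhoon Winnie: ΔP = 22; V ≈ 6.4 × 22^0.656 ≈ 48.62 kt.
Cyclone Yolanda: ΔP = 64; V ≈ 5.63 × 64^0.663 ≈ 88.72 kt.
Difference ≈ 48.62 − 88.72 = -40.10 → -40 kt.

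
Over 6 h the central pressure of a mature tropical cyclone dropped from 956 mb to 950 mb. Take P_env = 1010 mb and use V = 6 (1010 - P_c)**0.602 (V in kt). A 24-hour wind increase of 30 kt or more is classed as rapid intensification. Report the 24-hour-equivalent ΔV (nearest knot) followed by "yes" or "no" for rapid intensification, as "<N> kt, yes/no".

V₁: ΔP = 54, V ≈ 6 × 54^0.602 ≈ 66.23 kt.
V₂: ΔP = 60, V ≈ 6 × 60^0.602 ≈ 70.57 kt.
ΔV over 6 h = 4.34 kt → 24 h equivalent = 4.34 × 24/6 ≈ 17.36 kt.
17 kt < 30 kt ⇒ not rapid intensification.

17 kt, no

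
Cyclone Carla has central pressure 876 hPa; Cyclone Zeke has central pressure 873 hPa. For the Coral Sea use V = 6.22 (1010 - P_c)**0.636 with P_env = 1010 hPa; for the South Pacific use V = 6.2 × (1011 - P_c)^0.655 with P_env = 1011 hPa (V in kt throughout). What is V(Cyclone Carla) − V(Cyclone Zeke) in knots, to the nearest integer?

Cyclone Carla: ΔP = 134; V ≈ 6.22 × 134^0.636 ≈ 140.16 kt.
Cyclone Zeke: ΔP = 138; V ≈ 6.2 × 138^0.655 ≈ 156.32 kt.
Difference ≈ 140.16 − 156.32 = -16.16 → -16 kt.

-16 kt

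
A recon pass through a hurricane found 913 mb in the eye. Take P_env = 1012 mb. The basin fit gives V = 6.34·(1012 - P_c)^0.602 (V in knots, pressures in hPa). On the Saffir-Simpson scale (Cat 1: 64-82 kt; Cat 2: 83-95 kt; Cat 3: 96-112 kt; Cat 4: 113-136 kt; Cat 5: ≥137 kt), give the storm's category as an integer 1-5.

3

ΔP = 1012 − 913 = 99 mb.
V ≈ 6.34 × 99^0.602 = 6.34 × 15.90 ≈ 101 kt.
101 kt falls in the Category 3 band.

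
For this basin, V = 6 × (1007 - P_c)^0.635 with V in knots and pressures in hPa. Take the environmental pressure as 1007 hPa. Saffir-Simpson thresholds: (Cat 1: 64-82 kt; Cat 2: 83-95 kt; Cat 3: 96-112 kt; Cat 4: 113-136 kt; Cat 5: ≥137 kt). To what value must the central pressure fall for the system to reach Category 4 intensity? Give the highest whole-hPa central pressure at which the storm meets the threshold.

905 hPa

Category 4 begins at V = 113 kt.
Required ΔP = (113/6)^(1/0.635) = 18.833^1.575 ≈ 101.80 hPa.
P_c ≤ 1007 − 101.80 = 905.20, so the highest integer P_c is 905 hPa.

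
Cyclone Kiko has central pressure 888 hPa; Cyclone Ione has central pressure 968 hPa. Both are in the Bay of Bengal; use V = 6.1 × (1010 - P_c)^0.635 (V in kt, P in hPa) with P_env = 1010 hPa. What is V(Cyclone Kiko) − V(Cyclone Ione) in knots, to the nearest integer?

63 kt

Cyclone Kiko: ΔP = 122; V ≈ 6.1 × 122^0.635 ≈ 128.87 kt.
Cyclone Ione: ΔP = 42; V ≈ 6.1 × 42^0.635 ≈ 65.48 kt.
Difference ≈ 128.87 − 65.48 = 63.39 → 63 kt.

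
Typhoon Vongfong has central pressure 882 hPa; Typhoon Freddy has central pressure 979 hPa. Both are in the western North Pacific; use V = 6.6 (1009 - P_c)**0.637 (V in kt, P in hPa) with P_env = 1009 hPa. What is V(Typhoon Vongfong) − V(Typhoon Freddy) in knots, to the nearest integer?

Typhoon Vongfong: ΔP = 127; V ≈ 6.6 × 127^0.637 ≈ 144.43 kt.
Typhoon Freddy: ΔP = 30; V ≈ 6.6 × 30^0.637 ≈ 57.61 kt.
Difference ≈ 144.43 − 57.61 = 86.82 → 87 kt.

87 kt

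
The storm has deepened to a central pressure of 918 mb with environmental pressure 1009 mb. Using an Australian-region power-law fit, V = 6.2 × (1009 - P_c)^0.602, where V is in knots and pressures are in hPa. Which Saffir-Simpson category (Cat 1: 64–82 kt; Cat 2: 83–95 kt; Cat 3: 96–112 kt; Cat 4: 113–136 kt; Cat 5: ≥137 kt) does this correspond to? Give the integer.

ΔP = 1009 − 918 = 91 mb.
V ≈ 6.2 × 91^0.602 = 6.2 × 15.11 ≈ 94 kt.
94 kt falls in the Category 2 band.

2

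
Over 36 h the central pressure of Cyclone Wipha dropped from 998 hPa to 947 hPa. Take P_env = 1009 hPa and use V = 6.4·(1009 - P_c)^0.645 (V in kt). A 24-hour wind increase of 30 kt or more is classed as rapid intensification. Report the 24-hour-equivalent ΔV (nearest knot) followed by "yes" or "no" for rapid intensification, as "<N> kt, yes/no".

41 kt, yes

V₁: ΔP = 11, V ≈ 6.4 × 11^0.645 ≈ 30.05 kt.
V₂: ΔP = 62, V ≈ 6.4 × 62^0.645 ≈ 91.68 kt.
ΔV over 36 h = 61.63 kt → 24 h equivalent = 61.63 × 24/36 ≈ 41.09 kt.
41 kt ≥ 30 kt ⇒ rapid intensification.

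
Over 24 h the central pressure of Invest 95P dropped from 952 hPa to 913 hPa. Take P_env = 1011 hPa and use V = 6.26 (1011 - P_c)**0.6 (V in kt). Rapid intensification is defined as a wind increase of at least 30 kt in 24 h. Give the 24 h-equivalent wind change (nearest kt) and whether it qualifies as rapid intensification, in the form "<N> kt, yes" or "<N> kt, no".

26 kt, no

V₁: ΔP = 59, V ≈ 6.26 × 59^0.6 ≈ 72.29 kt.
V₂: ΔP = 98, V ≈ 6.26 × 98^0.6 ≈ 98.02 kt.
ΔV over 24 h = 25.73 kt → 24 h equivalent = 25.73 × 24/24 ≈ 25.73 kt.
26 kt < 30 kt ⇒ not rapid intensification.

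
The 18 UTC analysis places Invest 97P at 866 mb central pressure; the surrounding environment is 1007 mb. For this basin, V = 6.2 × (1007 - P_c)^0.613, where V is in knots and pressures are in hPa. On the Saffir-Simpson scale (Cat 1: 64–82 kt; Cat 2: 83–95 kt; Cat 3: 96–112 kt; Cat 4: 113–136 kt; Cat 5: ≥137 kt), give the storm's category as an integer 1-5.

4

ΔP = 1007 − 866 = 141 mb.
V ≈ 6.2 × 141^0.613 = 6.2 × 20.77 ≈ 129 kt.
129 kt falls in the Category 4 band.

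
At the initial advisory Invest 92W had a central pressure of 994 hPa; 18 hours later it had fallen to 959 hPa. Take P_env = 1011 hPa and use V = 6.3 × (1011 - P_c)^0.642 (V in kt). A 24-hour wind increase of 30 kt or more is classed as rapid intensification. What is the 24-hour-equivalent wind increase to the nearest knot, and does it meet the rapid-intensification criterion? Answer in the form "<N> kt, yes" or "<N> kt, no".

54 kt, yes

V₁: ΔP = 17, V ≈ 6.3 × 17^0.642 ≈ 38.84 kt.
V₂: ΔP = 52, V ≈ 6.3 × 52^0.642 ≈ 79.62 kt.
ΔV over 18 h = 40.78 kt → 24 h equivalent = 40.78 × 24/18 ≈ 54.37 kt.
54 kt ≥ 30 kt ⇒ rapid intensification.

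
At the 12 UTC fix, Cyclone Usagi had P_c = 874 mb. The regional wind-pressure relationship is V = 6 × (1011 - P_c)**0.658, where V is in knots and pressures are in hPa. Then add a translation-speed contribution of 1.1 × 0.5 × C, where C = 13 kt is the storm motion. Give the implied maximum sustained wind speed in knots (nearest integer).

ΔP = 1011 − 874 = 137 mb.
137^0.658 ≈ 25.466.
V ≈ 6 × 25.466 ≈ 152.8 kt.
Translation term: 1.1 × 0.5 × 13 = 7.15 kt.
Corrected V ≈ 159.95 kt → 160 kt.

160 kt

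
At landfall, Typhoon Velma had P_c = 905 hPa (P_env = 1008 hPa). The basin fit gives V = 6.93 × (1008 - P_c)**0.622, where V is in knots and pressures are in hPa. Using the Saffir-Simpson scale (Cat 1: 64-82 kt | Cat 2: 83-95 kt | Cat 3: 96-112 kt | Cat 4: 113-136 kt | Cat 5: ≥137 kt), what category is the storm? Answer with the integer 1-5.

ΔP = 1008 − 905 = 103 hPa.
V ≈ 6.93 × 103^0.622 = 6.93 × 17.86 ≈ 124 kt.
124 kt falls in the Category 4 band.

4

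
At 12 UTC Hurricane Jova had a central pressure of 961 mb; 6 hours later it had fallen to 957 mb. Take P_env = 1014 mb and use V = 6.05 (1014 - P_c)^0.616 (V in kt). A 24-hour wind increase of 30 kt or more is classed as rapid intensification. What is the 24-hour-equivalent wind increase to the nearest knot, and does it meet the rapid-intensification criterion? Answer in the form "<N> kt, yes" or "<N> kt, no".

V₁: ΔP = 53, V ≈ 6.05 × 53^0.616 ≈ 69.81 kt.
V₂: ΔP = 57, V ≈ 6.05 × 57^0.616 ≈ 73.01 kt.
ΔV over 6 h = 3.20 kt → 24 h equivalent = 3.20 × 24/6 ≈ 12.80 kt.
13 kt < 30 kt ⇒ not rapid intensification.

13 kt, no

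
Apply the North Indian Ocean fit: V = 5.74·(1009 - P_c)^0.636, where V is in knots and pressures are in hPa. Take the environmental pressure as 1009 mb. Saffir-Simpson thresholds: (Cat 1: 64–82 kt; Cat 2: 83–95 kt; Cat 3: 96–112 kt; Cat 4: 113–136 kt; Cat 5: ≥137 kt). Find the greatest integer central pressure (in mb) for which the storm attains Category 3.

925 mb

Category 3 begins at V = 96 kt.
Required ΔP = (96/5.74)^(1/0.636) = 16.725^1.572 ≈ 83.85 mb.
P_c ≤ 1009 − 83.85 = 925.15, so the highest integer P_c is 925 mb.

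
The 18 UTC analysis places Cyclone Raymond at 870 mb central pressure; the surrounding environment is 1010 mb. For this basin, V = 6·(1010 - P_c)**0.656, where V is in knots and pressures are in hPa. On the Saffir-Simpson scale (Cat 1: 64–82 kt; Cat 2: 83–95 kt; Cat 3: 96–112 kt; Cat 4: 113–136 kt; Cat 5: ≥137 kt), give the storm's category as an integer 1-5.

5

ΔP = 1010 − 870 = 140 mb.
V ≈ 6 × 140^0.656 = 6 × 25.58 ≈ 153 kt.
153 kt falls in the Category 5 band.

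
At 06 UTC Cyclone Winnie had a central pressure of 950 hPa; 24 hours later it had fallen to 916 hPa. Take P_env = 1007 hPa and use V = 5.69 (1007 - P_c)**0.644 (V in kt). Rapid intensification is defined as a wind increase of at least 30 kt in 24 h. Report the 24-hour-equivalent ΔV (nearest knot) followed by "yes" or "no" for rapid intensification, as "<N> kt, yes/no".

V₁: ΔP = 57, V ≈ 5.69 × 57^0.644 ≈ 76.89 kt.
V₂: ΔP = 91, V ≈ 5.69 × 91^0.644 ≈ 103.93 kt.
ΔV over 24 h = 27.04 kt → 24 h equivalent = 27.04 × 24/24 ≈ 27.04 kt.
27 kt < 30 kt ⇒ not rapid intensification.

27 kt, no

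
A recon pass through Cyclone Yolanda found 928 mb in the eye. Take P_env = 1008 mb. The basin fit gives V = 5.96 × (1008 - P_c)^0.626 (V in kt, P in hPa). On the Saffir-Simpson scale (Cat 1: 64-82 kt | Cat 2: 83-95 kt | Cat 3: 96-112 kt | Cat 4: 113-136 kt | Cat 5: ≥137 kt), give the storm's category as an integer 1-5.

2

ΔP = 1008 − 928 = 80 mb.
V ≈ 5.96 × 80^0.626 = 5.96 × 15.54 ≈ 93 kt.
93 kt falls in the Category 2 band.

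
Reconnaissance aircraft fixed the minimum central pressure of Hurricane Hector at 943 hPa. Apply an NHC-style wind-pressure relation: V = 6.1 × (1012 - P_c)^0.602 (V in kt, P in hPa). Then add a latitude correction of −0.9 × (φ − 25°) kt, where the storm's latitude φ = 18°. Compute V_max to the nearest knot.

ΔP = 1012 − 943 = 69 hPa.
69^0.602 ≈ 12.793.
V ≈ 6.1 × 12.793 ≈ 78.0 kt.
Latitude correction: −0.9 × (18 − 25) = 6.3 kt.
Corrected V ≈ 84.3 kt → 84 kt.

84 kt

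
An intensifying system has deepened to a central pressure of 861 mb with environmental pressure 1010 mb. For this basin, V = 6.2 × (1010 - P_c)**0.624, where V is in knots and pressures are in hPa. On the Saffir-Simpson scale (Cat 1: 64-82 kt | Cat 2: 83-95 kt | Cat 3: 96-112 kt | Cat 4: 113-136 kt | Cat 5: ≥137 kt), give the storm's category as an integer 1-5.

ΔP = 1010 − 861 = 149 mb.
V ≈ 6.2 × 149^0.624 = 6.2 × 22.70 ≈ 141 kt.
141 kt falls in the Category 5 band.

5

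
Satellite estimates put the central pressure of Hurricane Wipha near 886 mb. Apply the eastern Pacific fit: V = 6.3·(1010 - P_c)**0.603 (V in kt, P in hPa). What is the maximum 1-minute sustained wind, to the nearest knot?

ΔP = 1010 − 886 = 124 mb.
124^0.603 ≈ 18.295.
V ≈ 6.3 × 18.295 ≈ 115.3 kt.

115 kt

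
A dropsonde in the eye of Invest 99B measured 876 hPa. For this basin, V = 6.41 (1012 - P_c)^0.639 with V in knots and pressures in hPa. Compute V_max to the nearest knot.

ΔP = 1012 − 876 = 136 hPa.
136^0.639 ≈ 23.085.
V ≈ 6.41 × 23.085 ≈ 148.0 kt.

148 kt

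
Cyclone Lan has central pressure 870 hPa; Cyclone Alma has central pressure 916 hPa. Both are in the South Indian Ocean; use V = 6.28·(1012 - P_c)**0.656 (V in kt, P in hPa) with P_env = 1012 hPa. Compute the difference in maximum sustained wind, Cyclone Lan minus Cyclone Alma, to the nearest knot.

Cyclone Lan: ΔP = 142; V ≈ 6.28 × 142^0.656 ≈ 162.13 kt.
Cyclone Alma: ΔP = 96; V ≈ 6.28 × 96^0.656 ≈ 125.41 kt.
Difference ≈ 162.13 − 125.41 = 36.72 → 37 kt.

37 kt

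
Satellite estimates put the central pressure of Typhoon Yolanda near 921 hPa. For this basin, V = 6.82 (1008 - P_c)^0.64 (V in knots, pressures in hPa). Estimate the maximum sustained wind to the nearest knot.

119 kt

ΔP = 1008 − 921 = 87 hPa.
87^0.64 ≈ 17.430.
V ≈ 6.82 × 17.430 ≈ 118.9 kt.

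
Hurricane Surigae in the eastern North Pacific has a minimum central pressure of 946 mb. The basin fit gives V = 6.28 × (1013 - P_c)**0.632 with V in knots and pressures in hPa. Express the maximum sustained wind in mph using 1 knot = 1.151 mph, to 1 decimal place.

ΔP = 1013 − 946 = 67 mb.
V ≈ 6.28 × 67^0.632 = 6.28 × 14.259 ≈ 89.545 kt.
89.545 × 1.151 ≈ 103.07 mph → 103.1 mph.

103.1 mph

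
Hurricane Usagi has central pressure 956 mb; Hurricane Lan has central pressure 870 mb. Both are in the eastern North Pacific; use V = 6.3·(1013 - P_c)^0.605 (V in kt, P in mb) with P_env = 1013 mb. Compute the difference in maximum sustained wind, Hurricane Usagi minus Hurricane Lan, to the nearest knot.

-54 kt

Hurricane Usagi: ΔP = 57; V ≈ 6.3 × 57^0.605 ≈ 72.72 kt.
Hurricane Lan: ΔP = 143; V ≈ 6.3 × 143^0.605 ≈ 126.86 kt.
Difference ≈ 72.72 − 126.86 = -54.14 → -54 kt.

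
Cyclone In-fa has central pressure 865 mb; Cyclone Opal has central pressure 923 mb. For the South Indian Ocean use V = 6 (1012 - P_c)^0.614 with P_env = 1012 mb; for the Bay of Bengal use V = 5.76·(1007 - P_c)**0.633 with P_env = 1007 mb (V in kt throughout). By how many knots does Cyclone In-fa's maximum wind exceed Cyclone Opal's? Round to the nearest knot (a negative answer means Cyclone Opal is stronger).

33 kt

Cyclone In-fa: ΔP = 147; V ≈ 6 × 147^0.614 ≈ 128.49 kt.
Cyclone Opal: ΔP = 84; V ≈ 5.76 × 84^0.633 ≈ 95.17 kt.
Difference ≈ 128.49 − 95.17 = 33.32 → 33 kt.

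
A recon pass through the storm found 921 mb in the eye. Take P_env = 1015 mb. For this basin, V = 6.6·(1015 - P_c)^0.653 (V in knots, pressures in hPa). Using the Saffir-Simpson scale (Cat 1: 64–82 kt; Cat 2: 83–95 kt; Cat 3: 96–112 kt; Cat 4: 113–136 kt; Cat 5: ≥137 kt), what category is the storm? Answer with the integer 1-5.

4

ΔP = 1015 − 921 = 94 mb.
V ≈ 6.6 × 94^0.653 = 6.6 × 19.43 ≈ 128 kt.
128 kt falls in the Category 4 band.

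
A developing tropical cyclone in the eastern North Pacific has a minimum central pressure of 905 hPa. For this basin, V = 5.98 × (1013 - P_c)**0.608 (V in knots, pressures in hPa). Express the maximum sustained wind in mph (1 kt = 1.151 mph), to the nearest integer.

ΔP = 1013 − 905 = 108 hPa.
V ≈ 5.98 × 108^0.608 = 5.98 × 17.231 ≈ 103.044 kt.
103.044 × 1.151 ≈ 118.60 mph → 119 mph.

119 mph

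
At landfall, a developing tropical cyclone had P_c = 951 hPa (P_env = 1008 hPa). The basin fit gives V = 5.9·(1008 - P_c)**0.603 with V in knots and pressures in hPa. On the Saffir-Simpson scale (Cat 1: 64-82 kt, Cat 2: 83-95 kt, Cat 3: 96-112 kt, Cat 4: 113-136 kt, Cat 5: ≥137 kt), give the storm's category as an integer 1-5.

ΔP = 1008 − 951 = 57 hPa.
V ≈ 5.9 × 57^0.603 = 5.9 × 11.45 ≈ 68 kt.
68 kt falls in the Category 1 band.

1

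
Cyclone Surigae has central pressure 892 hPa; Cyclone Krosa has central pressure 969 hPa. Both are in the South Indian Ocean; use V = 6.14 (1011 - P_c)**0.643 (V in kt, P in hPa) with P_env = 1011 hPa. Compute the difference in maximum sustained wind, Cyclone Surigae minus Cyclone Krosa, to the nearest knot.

65 kt

Cyclone Surigae: ΔP = 119; V ≈ 6.14 × 119^0.643 ≈ 132.66 kt.
Cyclone Krosa: ΔP = 42; V ≈ 6.14 × 42^0.643 ≈ 67.91 kt.
Difference ≈ 132.66 − 67.91 = 64.75 → 65 kt.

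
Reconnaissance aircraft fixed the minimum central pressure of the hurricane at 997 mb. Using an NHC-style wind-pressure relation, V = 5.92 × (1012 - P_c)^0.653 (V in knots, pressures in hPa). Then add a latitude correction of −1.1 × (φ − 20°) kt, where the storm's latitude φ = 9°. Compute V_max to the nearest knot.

ΔP = 1012 − 997 = 15 mb.
15^0.653 ≈ 5.861.
V ≈ 5.92 × 5.861 ≈ 34.7 kt.
Latitude correction: −1.1 × (9 − 20) = 12.1 kt.
Corrected V ≈ 46.8 kt → 47 kt.

47 kt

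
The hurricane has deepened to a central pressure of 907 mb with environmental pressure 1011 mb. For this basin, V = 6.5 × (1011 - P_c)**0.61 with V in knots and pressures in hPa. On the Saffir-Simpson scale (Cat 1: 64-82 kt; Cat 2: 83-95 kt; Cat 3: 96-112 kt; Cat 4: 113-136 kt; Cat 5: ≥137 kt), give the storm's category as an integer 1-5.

ΔP = 1011 − 907 = 104 mb.
V ≈ 6.5 × 104^0.61 = 6.5 × 17.00 ≈ 110 kt.
110 kt falls in the Category 3 band.

3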